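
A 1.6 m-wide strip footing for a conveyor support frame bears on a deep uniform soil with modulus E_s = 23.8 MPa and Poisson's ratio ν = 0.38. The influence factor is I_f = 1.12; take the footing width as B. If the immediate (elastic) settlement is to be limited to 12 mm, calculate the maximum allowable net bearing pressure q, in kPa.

E_s = 23.8 MPa = 23800 kPa.
S_e = q·B·(1−ν²)/E_s · I_f  ⇒  q = S_e·E_s / (B·(1−ν²)·I_f).
q = 0.012 × 23800 / (1.6 × 0.8556 × 1.12) = 186.3 kPa

q ≈ 186 kPa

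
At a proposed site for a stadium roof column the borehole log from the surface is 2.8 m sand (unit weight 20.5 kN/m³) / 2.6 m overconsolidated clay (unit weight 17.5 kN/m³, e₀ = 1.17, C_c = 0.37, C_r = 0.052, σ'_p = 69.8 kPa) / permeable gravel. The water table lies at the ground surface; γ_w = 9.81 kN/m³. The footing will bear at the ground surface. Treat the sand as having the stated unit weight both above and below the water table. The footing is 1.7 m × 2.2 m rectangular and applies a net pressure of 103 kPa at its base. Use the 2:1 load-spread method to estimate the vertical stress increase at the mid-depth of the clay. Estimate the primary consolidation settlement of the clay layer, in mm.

S_c ≈ 6.34 mm

Mid-depth of clay below the ground surface: z = 2.8 + 2.6/2 = 4.1 m.
Total vertical stress at mid-clay: σ_v = 20.5×2.8 + 17.5×1.3 = 80.15 kPa.
Pore pressure: u = 9.81×(4.1 − 0) = 40.221 kPa.
Initial effective stress: σ'_0 = σ_v − u = 80.15 − 40.221 = 39.929 kPa.
Stress increase at mid-clay by the 2:1 spreading method:
Δσ = qBL/((B+z)(L+z)) = 103×1.7×2.2/((1.7+4.1)(2.2+4.1)) = 10.542 kPa
Final effective stress: σ'_f = 39.929 + 10.542 = 50.471 kPa.
σ'_f = 50.471 ≤ σ'_p = 69.8 kPa, so the clay remains overconsolidated and only the recompression index applies:
S_c = C_r·H/(1+e₀)·log₁₀(σ'_f/σ'_0) = 0.052×2.6/2.17×log₁₀(50.471/39.929)
    = 0.062306 × 0.10175 = 0.00634 m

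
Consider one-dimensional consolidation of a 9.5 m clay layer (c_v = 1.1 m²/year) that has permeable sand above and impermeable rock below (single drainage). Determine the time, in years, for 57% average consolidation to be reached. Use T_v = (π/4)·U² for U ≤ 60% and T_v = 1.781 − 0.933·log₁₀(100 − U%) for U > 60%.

t ≈ 20.9 years

Drainage path length: H_d = H = 9.5 m (single drainage).
U ≤ 60%: T_v = (π/4)·U² = (π/4)×0.57² = 0.25518.
t = T_v·H_d²/c_v = 0.25518×9.5²/1.1 = 20.94 years.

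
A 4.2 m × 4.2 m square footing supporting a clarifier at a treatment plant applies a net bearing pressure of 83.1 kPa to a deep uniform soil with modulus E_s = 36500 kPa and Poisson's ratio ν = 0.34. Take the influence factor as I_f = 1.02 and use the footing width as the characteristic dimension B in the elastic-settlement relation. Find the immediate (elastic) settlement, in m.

S_e ≈ 0.00863 m

Immediate (elastic) settlement: S_e = q·B·(1−ν²)/E_s · I_f.
S_e = 83.1 × 4.2 × (1 − 0.34²) / 36500 × 1.02
    = 83.1 × 4.2 × 0.8844 / 36500 × 1.02
    = 0.008626 m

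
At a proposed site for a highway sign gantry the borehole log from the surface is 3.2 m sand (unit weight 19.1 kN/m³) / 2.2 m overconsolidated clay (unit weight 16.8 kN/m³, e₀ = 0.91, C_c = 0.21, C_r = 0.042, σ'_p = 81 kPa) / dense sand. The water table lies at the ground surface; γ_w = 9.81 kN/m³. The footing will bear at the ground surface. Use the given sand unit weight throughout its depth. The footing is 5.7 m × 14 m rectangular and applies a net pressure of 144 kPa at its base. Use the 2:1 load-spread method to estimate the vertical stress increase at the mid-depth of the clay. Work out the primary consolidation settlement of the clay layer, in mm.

Mid-depth of clay below the ground surface: z = 3.2 + 2.2/2 = 4.3 m.
Total vertical stress at mid-clay: σ_v = 19.1×3.2 + 16.8×1.1 = 79.6 kPa.
Pore pressure: u = 9.81×(4.3 − 0) = 42.183 kPa.
Initial effective stress: σ'_0 = σ_v − u = 79.6 − 42.183 = 37.417 kPa.
Stress increase at mid-clay by the 2:1 spreading method:
Δσ = qBL/((B+z)(L+z)) = 144×5.7×14/((5.7+4.3)(14+4.3)) = 62.793 kPa
Final effective stress: σ'_f = 37.417 + 62.793 = 100.21 kPa.
σ'_f = 100.21 > σ'_p = 81 kPa, so the stress path crosses the preconsolidation pressure — recompression up to σ'_p, then virgin compression beyond:
S_c = H/(1+e₀)·[C_r·log₁₀(σ'_p/σ'_0) + C_c·log₁₀(σ'_f/σ'_p)]
    = 2.2/1.91 × [0.042×log₁₀(81/37.417) + 0.21×log₁₀(100.21/81)]
    = 1.1518 × [0.014087 + 0.019409] = 0.03858 m

S_c ≈ 38.6 mm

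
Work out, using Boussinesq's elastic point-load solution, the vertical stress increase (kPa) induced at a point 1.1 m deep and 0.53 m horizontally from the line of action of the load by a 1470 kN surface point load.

Boussinesq vertical stress below a point load on an elastic half-space:
Δσ_z = 3P/(2πz²) · [1 + (r/z)²]^(−5/2)
r/z = 0.53/1.1 = 0.48182; [1+(r/z)²]^(−5/2) = 0.59339.
Δσ_z = 3×1470/(2π×1.1²) × 0.59339 = 580.06 × 0.59339 = 344.2 kPa

Δσ_z ≈ 344 kPa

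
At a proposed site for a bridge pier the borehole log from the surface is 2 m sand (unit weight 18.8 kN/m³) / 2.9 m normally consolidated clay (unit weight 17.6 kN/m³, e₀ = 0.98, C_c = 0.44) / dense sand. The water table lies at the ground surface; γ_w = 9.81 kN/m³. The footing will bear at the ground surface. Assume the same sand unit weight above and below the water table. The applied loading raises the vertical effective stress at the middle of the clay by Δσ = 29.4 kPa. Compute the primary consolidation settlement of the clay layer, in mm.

Mid-depth of clay below the ground surface: z = 2 + 2.9/2 = 3.45 m.
Total vertical stress at mid-clay: σ_v = 18.8×2 + 17.6×1.45 = 63.12 kPa.
Pore pressure: u = 9.81×(3.45 − 0) = 33.845 kPa.
Initial effective stress: σ'_0 = σ_v − u = 63.12 − 33.845 = 29.275 kPa.
Final effective stress: σ'_f = σ'_0 + Δσ = 29.275 + 29.4 = 58.675 kPa.
Normally consolidated clay, so the full stress increment lies on the virgin compression line:
S_c = C_c·H/(1+e₀)·log₁₀(σ'_f/σ'_0) = 0.44×2.9/(1+0.98)×log₁₀(58.675/29.275)
    = 0.64444 × 0.30196 = 0.1946 m

S_c ≈ 195 mm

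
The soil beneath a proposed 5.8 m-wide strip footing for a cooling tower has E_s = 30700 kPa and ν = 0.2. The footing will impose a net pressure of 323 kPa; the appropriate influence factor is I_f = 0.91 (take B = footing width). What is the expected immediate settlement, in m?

Immediate (elastic) settlement: S_e = q·B·(1−ν²)/E_s · I_f.
S_e = 323 × 5.8 × (1 − 0.2²) / 30700 × 0.91
    = 323 × 5.8 × 0.96 / 30700 × 0.91
    = 0.05331 m

S_e ≈ 0.0533 m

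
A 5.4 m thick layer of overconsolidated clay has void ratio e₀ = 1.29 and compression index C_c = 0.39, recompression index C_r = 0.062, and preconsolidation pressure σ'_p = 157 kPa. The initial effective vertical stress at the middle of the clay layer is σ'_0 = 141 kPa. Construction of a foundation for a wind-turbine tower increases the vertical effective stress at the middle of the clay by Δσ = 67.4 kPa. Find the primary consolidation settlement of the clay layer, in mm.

S_c ≈ 120 mm

Final effective stress: σ'_f = 141 + 67.4 = 208.4 kPa.
σ'_f = 208.4 > σ'_p = 157 kPa, so the stress path crosses the preconsolidation pressure — recompression up to σ'_p, then virgin compression beyond:
S_c = H/(1+e₀)·[C_r·log₁₀(σ'_p/σ'_0) + C_c·log₁₀(σ'_f/σ'_p)]
    = 5.4/2.29 × [0.062×log₁₀(157/141) + 0.39×log₁₀(208.4/157)]
    = 2.3581 × [0.0028942 + 0.047969] = 0.1199 m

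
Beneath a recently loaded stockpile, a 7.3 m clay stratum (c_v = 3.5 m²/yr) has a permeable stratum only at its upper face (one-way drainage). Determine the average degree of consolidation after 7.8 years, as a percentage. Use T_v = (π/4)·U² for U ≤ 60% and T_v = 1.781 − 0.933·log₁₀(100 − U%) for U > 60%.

U ≈ 77.1 %

Drainage path length: H_d = H = 7.3 m (single drainage).
T_v = c_v·t/H_d² = 3.5×7.8/7.3² = 0.51229.
T_v = 0.51229 corresponds to the U > 60% branch:
U = 1 − 10^((1.781 − T_v)/0.933)/100 = 0.771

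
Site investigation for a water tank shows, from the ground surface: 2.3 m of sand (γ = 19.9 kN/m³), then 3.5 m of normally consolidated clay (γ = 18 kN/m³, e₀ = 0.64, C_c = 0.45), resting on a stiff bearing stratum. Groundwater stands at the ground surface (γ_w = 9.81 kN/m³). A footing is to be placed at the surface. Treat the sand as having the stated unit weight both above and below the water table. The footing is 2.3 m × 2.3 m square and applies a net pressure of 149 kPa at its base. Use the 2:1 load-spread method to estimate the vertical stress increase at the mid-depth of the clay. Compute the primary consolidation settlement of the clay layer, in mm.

S_c ≈ 175 mm

Mid-depth of clay below the ground surface: z = 2.3 + 3.5/2 = 4.05 m.
Total vertical stress at mid-clay: σ_v = 19.9×2.3 + 18×1.75 = 77.27 kPa.
Pore pressure: u = 9.81×(4.05 − 0) = 39.73 kPa.
Initial effective stress: σ'_0 = σ_v − u = 77.27 − 39.73 = 37.54 kPa.
Stress increase at mid-clay by the 2:1 spreading method:
Δσ = qBL/((B+z)(L+z)) = 149×2.3×2.3/((2.3+4.05)(2.3+4.05)) = 19.548 kPa
Final effective stress: σ'_f = σ'_0 + Δσ = 37.54 + 19.548 = 57.088 kPa.
Normally consolidated clay, so the full stress increment lies on the virgin compression line:
S_c = C_c·H/(1+e₀)·log₁₀(σ'_f/σ'_0) = 0.45×3.5/(1+0.64)×log₁₀(57.088/37.54)
    = 0.96037 × 0.18205 = 0.1748 m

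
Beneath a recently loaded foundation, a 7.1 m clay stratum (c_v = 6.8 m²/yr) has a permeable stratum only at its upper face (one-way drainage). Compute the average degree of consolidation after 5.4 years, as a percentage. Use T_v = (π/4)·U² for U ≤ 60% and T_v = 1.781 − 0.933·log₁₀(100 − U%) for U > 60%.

Drainage path length: H_d = H = 7.1 m (single drainage).
T_v = c_v·t/H_d² = 6.8×5.4/7.1² = 0.72843.
T_v = 0.72843 corresponds to the U > 60% branch:
U = 1 − 10^((1.781 − T_v)/0.933)/100 = 0.8657

U ≈ 86.6 %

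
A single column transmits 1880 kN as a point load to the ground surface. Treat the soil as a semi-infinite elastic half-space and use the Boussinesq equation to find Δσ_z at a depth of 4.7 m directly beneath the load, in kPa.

Boussinesq vertical stress below a point load on an elastic half-space:
Δσ_z = 3P/(2πz²) · [1 + (r/z)²]^(−5/2)
r/z = 0/4.7 = 0; [1+(r/z)²]^(−5/2) = 1.
Δσ_z = 3×1880/(2π×4.7²) × 1 = 40.635 × 1 = 40.63 kPa

Δσ_z ≈ 40.6 kPa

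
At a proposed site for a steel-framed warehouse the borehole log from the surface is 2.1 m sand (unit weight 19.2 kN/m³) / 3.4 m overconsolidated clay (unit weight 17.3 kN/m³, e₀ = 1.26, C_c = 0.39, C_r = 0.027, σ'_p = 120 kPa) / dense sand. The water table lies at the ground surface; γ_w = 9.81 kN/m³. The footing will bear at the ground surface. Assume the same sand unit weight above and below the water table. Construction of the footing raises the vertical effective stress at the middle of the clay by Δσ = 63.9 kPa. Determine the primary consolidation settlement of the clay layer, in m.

S_c ≈ 0.0192 m

Mid-depth of clay below the ground surface: z = 2.1 + 3.4/2 = 3.8 m.
Total vertical stress at mid-clay: σ_v = 19.2×2.1 + 17.3×1.7 = 69.73 kPa.
Pore pressure: u = 9.81×(3.8 − 0) = 37.278 kPa.
Initial effective stress: σ'_0 = σ_v − u = 69.73 − 37.278 = 32.452 kPa.
Final effective stress: σ'_f = 32.452 + 63.9 = 96.352 kPa.
σ'_f = 96.352 ≤ σ'_p = 120 kPa, so the clay remains overconsolidated and only the recompression index applies:
S_c = C_r·H/(1+e₀)·log₁₀(σ'_f/σ'_0) = 0.027×3.4/2.26×log₁₀(96.352/32.452)
    = 0.040619 × 0.47262 = 0.0192 m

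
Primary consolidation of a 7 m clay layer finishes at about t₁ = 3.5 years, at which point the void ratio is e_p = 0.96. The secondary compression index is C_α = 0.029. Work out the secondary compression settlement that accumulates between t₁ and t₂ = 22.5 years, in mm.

Secondary compression: S_s = C_α·H/(1+e_p)·log₁₀(t₂/t₁)
S_s = 0.029×7/(1+0.96)×log₁₀(22.5/3.5)
    = 0.1036 × 0.8081 = 0.0837 m

S_s ≈ 83.7 mm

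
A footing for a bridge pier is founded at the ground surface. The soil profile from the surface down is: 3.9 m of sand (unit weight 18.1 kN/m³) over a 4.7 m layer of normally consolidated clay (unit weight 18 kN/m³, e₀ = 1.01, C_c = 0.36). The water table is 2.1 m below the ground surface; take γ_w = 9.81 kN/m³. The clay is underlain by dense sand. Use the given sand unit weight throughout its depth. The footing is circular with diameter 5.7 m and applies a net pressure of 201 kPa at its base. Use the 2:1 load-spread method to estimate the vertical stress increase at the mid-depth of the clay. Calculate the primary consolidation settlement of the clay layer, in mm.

S_c ≈ 179 mm

Mid-depth of clay below the ground surface: z = 3.9 + 4.7/2 = 6.25 m.
Total vertical stress at mid-clay: σ_v = 18.1×3.9 + 18×2.35 = 112.89 kPa.
Pore pressure: u = 9.81×(6.25 − 2.1) = 40.712 kPa.
Initial effective stress: σ'_0 = σ_v − u = 112.89 − 40.712 = 72.178 kPa.
Stress increase at mid-clay by the 2:1 spreading method:
Δσ ≈ qD²/(D+z)² = 201×5.7²/(5.7+6.25)² = 45.731 kPa
Final effective stress: σ'_f = σ'_0 + Δσ = 72.178 + 45.731 = 117.91 kPa.
Normally consolidated clay, so the full stress increment lies on the virgin compression line:
S_c = C_c·H/(1+e₀)·log₁₀(σ'_f/σ'_0) = 0.36×4.7/(1+1.01)×log₁₀(117.91/72.178)
    = 0.84179 × 0.21315 = 0.1794 m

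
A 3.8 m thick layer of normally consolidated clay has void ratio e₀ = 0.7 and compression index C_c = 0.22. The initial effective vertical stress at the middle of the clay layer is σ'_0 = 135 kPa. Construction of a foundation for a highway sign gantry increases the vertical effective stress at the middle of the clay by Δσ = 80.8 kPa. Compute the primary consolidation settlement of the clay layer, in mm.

S_c ≈ 100 mm

Final effective stress: σ'_f = σ'_0 + Δσ = 135 + 80.8 = 215.8 kPa.
Normally consolidated clay, so the full stress increment lies on the virgin compression line:
S_c = C_c·H/(1+e₀)·log₁₀(σ'_f/σ'_0) = 0.22×3.8/(1+0.7)×log₁₀(215.8/135)
    = 0.49176 × 0.20372 = 0.1002 m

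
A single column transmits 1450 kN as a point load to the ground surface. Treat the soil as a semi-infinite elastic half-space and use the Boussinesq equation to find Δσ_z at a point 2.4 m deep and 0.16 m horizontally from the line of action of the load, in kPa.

Δσ_z ≈ 119 kPa

Boussinesq vertical stress below a point load on an elastic half-space:
Δσ_z = 3P/(2πz²) · [1 + (r/z)²]^(−5/2)
r/z = 0.16/2.4 = 0.066667; [1+(r/z)²]^(−5/2) = 0.98897.
Δσ_z = 3×1450/(2π×2.4²) × 0.98897 = 120.2 × 0.98897 = 118.9 kPa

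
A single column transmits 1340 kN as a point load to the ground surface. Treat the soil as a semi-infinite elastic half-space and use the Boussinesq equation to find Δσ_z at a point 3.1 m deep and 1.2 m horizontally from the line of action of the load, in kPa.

Δσ_z ≈ 47 kPa

Boussinesq vertical stress below a point load on an elastic half-space:
Δσ_z = 3P/(2πz²) · [1 + (r/z)²]^(−5/2)
r/z = 1.2/3.1 = 0.3871; [1+(r/z)²]^(−5/2) = 0.70535.
Δσ_z = 3×1340/(2π×3.1²) × 0.70535 = 66.577 × 0.70535 = 46.96 kPa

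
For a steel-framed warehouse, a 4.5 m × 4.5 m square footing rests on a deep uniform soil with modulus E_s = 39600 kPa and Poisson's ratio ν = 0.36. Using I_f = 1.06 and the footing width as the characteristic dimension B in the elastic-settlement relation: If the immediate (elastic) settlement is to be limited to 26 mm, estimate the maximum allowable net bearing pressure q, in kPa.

S_e = q·B·(1−ν²)/E_s · I_f  ⇒  q = S_e·E_s / (B·(1−ν²)·I_f).
q = 0.026 × 39600 / (4.5 × 0.8704 × 1.06) = 248 kPa

q ≈ 248 kPa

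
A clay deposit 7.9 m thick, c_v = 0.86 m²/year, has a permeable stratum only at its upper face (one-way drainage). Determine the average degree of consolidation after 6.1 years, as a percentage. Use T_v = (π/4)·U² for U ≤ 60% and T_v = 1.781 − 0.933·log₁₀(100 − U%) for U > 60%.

Drainage path length: H_d = H = 7.9 m (single drainage).
T_v = c_v·t/H_d² = 0.86×6.1/7.9² = 0.084057.
T_v = 0.084057 corresponds to the U ≤ 60% branch:
U = √(4T_v/π) = 0.3271

U ≈ 32.7 %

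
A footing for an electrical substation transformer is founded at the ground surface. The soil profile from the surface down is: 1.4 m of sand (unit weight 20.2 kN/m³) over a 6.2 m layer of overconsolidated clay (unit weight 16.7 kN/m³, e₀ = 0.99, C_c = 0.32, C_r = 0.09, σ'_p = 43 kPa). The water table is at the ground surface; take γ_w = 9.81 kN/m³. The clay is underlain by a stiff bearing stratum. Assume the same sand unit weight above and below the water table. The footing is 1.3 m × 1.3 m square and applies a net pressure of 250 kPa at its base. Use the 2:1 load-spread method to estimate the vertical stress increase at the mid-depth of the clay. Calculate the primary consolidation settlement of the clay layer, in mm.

S_c ≈ 73.8 mm

Mid-depth of clay below the ground surface: z = 1.4 + 6.2/2 = 4.5 m.
Total vertical stress at mid-clay: σ_v = 20.2×1.4 + 16.7×3.1 = 80.05 kPa.
Pore pressure: u = 9.81×(4.5 − 0) = 44.145 kPa.
Initial effective stress: σ'_0 = σ_v − u = 80.05 − 44.145 = 35.905 kPa.
Stress increase at mid-clay by the 2:1 spreading method:
Δσ = qBL/((B+z)(L+z)) = 250×1.3×1.3/((1.3+4.5)(1.3+4.5)) = 12.559 kPa
Final effective stress: σ'_f = 35.905 + 12.559 = 48.464 kPa.
σ'_f = 48.464 > σ'_p = 43 kPa, so the stress path crosses the preconsolidation pressure — recompression up to σ'_p, then virgin compression beyond:
S_c = H/(1+e₀)·[C_r·log₁₀(σ'_p/σ'_0) + C_c·log₁₀(σ'_f/σ'_p)]
    = 6.2/1.99 × [0.09×log₁₀(43/35.905) + 0.32×log₁₀(48.464/43)]
    = 3.1156 × [0.0070482 + 0.016624] = 0.07375 m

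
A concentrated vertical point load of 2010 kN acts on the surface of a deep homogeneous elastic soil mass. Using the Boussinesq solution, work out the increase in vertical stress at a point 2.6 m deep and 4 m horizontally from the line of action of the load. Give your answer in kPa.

Δσ_z ≈ 6.83 kPa

Boussinesq vertical stress below a point load on an elastic half-space:
Δσ_z = 3P/(2πz²) · [1 + (r/z)²]^(−5/2)
r/z = 4/2.6 = 1.5385; [1+(r/z)²]^(−5/2) = 0.048077.
Δσ_z = 3×2010/(2π×2.6²) × 0.048077 = 141.97 × 0.048077 = 6.825 kPa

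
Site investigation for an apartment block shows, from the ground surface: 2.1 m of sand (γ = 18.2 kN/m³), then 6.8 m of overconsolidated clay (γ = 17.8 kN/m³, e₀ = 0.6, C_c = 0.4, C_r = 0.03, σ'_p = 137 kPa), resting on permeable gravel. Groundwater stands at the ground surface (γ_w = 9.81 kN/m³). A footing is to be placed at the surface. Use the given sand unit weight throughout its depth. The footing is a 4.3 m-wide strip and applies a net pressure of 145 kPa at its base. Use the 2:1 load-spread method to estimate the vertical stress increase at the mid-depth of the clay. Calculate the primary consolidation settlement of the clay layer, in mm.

Mid-depth of clay below the ground surface: z = 2.1 + 6.8/2 = 5.5 m.
Total vertical stress at mid-clay: σ_v = 18.2×2.1 + 17.8×3.4 = 98.74 kPa.
Pore pressure: u = 9.81×(5.5 − 0) = 53.955 kPa.
Initial effective stress: σ'_0 = σ_v − u = 98.74 − 53.955 = 44.785 kPa.
Stress increase at mid-clay by the 2:1 spreading method:
Δσ = qB/(B+z) = 145×4.3/(4.3+5.5) = 63.622 kPa
Final effective stress: σ'_f = 44.785 + 63.622 = 108.41 kPa.
σ'_f = 108.41 ≤ σ'_p = 137 kPa, so the clay remains overconsolidated and only the recompression index applies:
S_c = C_r·H/(1+e₀)·log₁₀(σ'_f/σ'_0) = 0.03×6.8/1.6×log₁₀(108.41/44.785)
    = 0.1275 × 0.38394 = 0.04895 m

S_c ≈ 49 mm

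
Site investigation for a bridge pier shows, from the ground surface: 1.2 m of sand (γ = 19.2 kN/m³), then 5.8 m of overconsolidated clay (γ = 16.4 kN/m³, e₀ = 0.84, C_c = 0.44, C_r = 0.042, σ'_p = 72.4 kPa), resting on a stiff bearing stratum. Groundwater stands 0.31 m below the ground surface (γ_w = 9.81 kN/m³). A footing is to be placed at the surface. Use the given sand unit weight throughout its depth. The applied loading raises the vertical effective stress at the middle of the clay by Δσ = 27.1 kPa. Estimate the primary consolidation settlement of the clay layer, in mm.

Mid-depth of clay below the ground surface: z = 1.2 + 5.8/2 = 4.1 m.
Total vertical stress at mid-clay: σ_v = 19.2×1.2 + 16.4×2.9 = 70.6 kPa.
Pore pressure: u = 9.81×(4.1 − 0.31) = 37.18 kPa.
Initial effective stress: σ'_0 = σ_v − u = 70.6 − 37.18 = 33.42 kPa.
Final effective stress: σ'_f = 33.42 + 27.1 = 60.52 kPa.
σ'_f = 60.52 ≤ σ'_p = 72.4 kPa, so the clay remains overconsolidated and only the recompression index applies:
S_c = C_r·H/(1+e₀)·log₁₀(σ'_f/σ'_0) = 0.042×5.8/1.84×log₁₀(60.52/33.42)
    = 0.13239 × 0.25789 = 0.03414 m

S_c ≈ 34.1 mm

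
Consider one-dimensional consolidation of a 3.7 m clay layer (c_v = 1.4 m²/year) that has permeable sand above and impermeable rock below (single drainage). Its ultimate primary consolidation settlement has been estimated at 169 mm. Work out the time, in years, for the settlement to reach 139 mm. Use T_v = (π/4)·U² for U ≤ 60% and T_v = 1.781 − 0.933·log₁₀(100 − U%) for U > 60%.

Drainage path length: H_d = H = 3.7 m (single drainage).
U = S(t)/S_ult = 139/169 = 0.8225.
U > 60%: T_v = 1.781 − 0.933·log₁₀(100 − 82.249) = 0.61546.
t = T_v·H_d²/c_v = 0.61546×3.7²/1.4 = 6.018 years.

t ≈ 6.02 years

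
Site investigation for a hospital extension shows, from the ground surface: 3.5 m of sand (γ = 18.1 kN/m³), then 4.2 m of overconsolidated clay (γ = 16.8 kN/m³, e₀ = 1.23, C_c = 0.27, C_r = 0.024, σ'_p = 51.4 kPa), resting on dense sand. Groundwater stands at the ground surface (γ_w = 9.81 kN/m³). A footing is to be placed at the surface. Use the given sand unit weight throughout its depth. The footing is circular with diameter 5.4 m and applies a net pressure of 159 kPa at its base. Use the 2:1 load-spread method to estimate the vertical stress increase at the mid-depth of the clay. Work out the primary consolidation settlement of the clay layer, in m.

Mid-depth of clay below the ground surface: z = 3.5 + 4.2/2 = 5.6 m.
Total vertical stress at mid-clay: σ_v = 18.1×3.5 + 16.8×2.1 = 98.63 kPa.
Pore pressure: u = 9.81×(5.6 − 0) = 54.936 kPa.
Initial effective stress: σ'_0 = σ_v − u = 98.63 − 54.936 = 43.694 kPa.
Stress increase at mid-clay by the 2:1 spreading method:
Δσ ≈ qD²/(D+z)² = 159×5.4²/(5.4+5.6)² = 38.318 kPa
Final effective stress: σ'_f = 43.694 + 38.318 = 82.012 kPa.
σ'_f = 82.012 > σ'_p = 51.4 kPa, so the stress path crosses the preconsolidation pressure — recompression up to σ'_p, then virgin compression beyond:
S_c = H/(1+e₀)·[C_r·log₁₀(σ'_p/σ'_0) + C_c·log₁₀(σ'_f/σ'_p)]
    = 4.2/2.23 × [0.024×log₁₀(51.4/43.694) + 0.27×log₁₀(82.012/51.4)]
    = 1.8834 × [0.001693 + 0.054787] = 0.1064 m

S_c ≈ 0.106 m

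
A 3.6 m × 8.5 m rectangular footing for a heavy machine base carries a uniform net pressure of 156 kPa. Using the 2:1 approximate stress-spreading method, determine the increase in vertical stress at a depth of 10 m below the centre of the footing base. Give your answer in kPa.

By the 2:1 method the load spreads at 1 horizontal : 2 vertical, so at depth z the loaded area has grown by z in each plan dimension:
Δσ = qBL/((B+z)(L+z)) = 156×3.6×8.5/((3.6+10)(8.5+10)) = 18.973 kPa

Δσ_z ≈ 19 kPa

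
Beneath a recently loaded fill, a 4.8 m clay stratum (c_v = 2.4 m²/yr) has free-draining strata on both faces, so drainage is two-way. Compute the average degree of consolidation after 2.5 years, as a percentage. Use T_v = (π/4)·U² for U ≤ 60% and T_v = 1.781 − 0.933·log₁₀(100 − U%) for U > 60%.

U ≈ 93.8 %

Drainage path length: H_d = H/2 = 2.4 m (double drainage).
T_v = c_v·t/H_d² = 2.4×2.5/2.4² = 1.0417.
T_v = 1.0417 corresponds to the U > 60% branch:
U = 1 − 10^((1.781 − T_v)/0.933)/100 = 0.938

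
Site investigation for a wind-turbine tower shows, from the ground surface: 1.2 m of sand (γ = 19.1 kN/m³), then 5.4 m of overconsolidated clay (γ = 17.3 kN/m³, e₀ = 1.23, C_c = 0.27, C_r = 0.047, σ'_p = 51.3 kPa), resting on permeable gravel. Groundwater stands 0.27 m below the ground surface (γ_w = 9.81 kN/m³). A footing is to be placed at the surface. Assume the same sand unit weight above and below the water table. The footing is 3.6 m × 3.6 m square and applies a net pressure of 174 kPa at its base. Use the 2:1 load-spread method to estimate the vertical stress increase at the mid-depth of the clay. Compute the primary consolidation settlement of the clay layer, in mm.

Mid-depth of clay below the ground surface: z = 1.2 + 5.4/2 = 3.9 m.
Total vertical stress at mid-clay: σ_v = 19.1×1.2 + 17.3×2.7 = 69.63 kPa.
Pore pressure: u = 9.81×(3.9 − 0.27) = 35.61 kPa.
Initial effective stress: σ'_0 = σ_v − u = 69.63 − 35.61 = 34.02 kPa.
Stress increase at mid-clay by the 2:1 spreading method:
Δσ = qBL/((B+z)(L+z)) = 174×3.6×3.6/((3.6+3.9)(3.6+3.9)) = 40.09 kPa
Final effective stress: σ'_f = 34.02 + 40.09 = 74.11 kPa.
σ'_f = 74.11 > σ'_p = 51.3 kPa, so the stress path crosses the preconsolidation pressure — recompression up to σ'_p, then virgin compression beyond:
S_c = H/(1+e₀)·[C_r·log₁₀(σ'_p/σ'_0) + C_c·log₁₀(σ'_f/σ'_p)]
    = 5.4/2.23 × [0.047×log₁₀(51.3/34.02) + 0.27×log₁₀(74.11/51.3)]
    = 2.4215 × [0.008384 + 0.043135] = 0.1248 m

S_c ≈ 125 mm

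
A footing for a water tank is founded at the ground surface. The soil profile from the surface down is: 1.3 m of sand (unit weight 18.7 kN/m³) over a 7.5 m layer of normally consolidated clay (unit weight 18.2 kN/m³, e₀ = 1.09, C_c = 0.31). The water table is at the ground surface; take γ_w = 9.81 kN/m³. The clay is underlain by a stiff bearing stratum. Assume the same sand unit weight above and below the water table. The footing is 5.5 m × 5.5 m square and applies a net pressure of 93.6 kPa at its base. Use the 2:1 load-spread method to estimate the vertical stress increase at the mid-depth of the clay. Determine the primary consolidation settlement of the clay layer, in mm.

S_c ≈ 224 mm

Mid-depth of clay below the ground surface: z = 1.3 + 7.5/2 = 5.05 m.
Total vertical stress at mid-clay: σ_v = 18.7×1.3 + 18.2×3.75 = 92.56 kPa.
Pore pressure: u = 9.81×(5.05 − 0) = 49.541 kPa.
Initial effective stress: σ'_0 = σ_v − u = 92.56 − 49.541 = 43.019 kPa.
Stress increase at mid-clay by the 2:1 spreading method:
Δσ = qBL/((B+z)(L+z)) = 93.6×5.5×5.5/((5.5+5.05)(5.5+5.05)) = 25.439 kPa
Final effective stress: σ'_f = σ'_0 + Δσ = 43.019 + 25.439 = 68.458 kPa.
Normally consolidated clay, so the full stress increment lies on the virgin compression line:
S_c = C_c·H/(1+e₀)·log₁₀(σ'_f/σ'_0) = 0.31×7.5/(1+1.09)×log₁₀(68.458/43.019)
    = 1.1124 × 0.20176 = 0.2244 m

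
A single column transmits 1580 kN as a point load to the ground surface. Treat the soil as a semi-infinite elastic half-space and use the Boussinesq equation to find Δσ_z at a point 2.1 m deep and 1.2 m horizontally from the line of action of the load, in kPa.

Δσ_z ≈ 84.4 kPa

Boussinesq vertical stress below a point load on an elastic half-space:
Δσ_z = 3P/(2πz²) · [1 + (r/z)²]^(−5/2)
r/z = 1.2/2.1 = 0.57143; [1+(r/z)²]^(−5/2) = 0.49341.
Δσ_z = 3×1580/(2π×2.1²) × 0.49341 = 171.06 × 0.49341 = 84.4 kPa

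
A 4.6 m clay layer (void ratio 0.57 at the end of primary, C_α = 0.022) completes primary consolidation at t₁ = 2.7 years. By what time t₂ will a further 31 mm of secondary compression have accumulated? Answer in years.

t₂ ≈ 8.17 years

S_s = C_α·H/(1+e_p)·log₁₀(t₂/t₁) ⇒ log₁₀(t₂/t₁) = S_s·(1+e_p)/(C_α·H).
log₁₀(t₂/t₁) = 0.031 × (1+0.57) / (0.022×4.6) = 0.4809
t₂ = t₁ × 10^0.4809 = 2.7 × 3.026 = 8.171 years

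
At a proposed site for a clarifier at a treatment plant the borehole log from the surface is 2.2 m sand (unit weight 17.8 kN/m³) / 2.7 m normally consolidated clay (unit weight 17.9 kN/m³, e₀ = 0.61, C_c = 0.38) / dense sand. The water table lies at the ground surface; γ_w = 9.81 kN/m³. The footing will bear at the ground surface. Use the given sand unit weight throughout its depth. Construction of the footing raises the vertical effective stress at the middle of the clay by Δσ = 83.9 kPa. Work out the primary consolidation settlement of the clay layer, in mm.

Mid-depth of clay below the ground surface: z = 2.2 + 2.7/2 = 3.55 m.
Total vertical stress at mid-clay: σ_v = 17.8×2.2 + 17.9×1.35 = 63.325 kPa.
Pore pressure: u = 9.81×(3.55 − 0) = 34.825 kPa.
Initial effective stress: σ'_0 = σ_v − u = 63.325 − 34.825 = 28.5 kPa.
Final effective stress: σ'_f = σ'_0 + Δσ = 28.5 + 83.9 = 112.4 kPa.
Normally consolidated clay, so the full stress increment lies on the virgin compression line:
S_c = C_c·H/(1+e₀)·log₁₀(σ'_f/σ'_0) = 0.38×2.7/(1+0.61)×log₁₀(112.4/28.5)
    = 0.63727 × 0.59592 = 0.3798 m

S_c ≈ 380 mm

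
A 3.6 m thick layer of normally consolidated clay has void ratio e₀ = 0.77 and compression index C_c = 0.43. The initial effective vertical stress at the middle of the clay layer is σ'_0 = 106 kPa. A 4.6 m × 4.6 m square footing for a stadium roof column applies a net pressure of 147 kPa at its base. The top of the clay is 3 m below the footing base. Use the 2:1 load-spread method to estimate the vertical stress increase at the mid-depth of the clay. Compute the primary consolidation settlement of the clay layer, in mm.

Mid-depth of clay below the footing base: z = 3 + 3.6/2 = 4.8 m.
Stress increase at mid-clay by the 2:1 spreading method:
Δσ = qBL/((B+z)(L+z)) = 147×4.6×4.6/((4.6+4.8)(4.6+4.8)) = 35.203 kPa
Final effective stress: σ'_f = σ'_0 + Δσ = 106 + 35.203 = 141.2 kPa.
Normally consolidated clay, so the full stress increment lies on the virgin compression line:
S_c = C_c·H/(1+e₀)·log₁₀(σ'_f/σ'_0) = 0.43×3.6/(1+0.77)×log₁₀(141.2/106)
    = 0.87458 × 0.12453 = 0.1089 m

S_c ≈ 109 mm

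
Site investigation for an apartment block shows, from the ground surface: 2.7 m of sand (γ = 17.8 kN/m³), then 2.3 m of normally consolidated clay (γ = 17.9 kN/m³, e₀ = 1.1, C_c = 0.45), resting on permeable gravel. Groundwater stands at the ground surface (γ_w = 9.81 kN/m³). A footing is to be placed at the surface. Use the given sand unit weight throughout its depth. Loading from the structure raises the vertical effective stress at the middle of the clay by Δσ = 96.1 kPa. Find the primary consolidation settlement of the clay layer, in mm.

S_c ≈ 303 mm

Mid-depth of clay below the ground surface: z = 2.7 + 2.3/2 = 3.85 m.
Total vertical stress at mid-clay: σ_v = 17.8×2.7 + 17.9×1.15 = 68.645 kPa.
Pore pressure: u = 9.81×(3.85 − 0) = 37.769 kPa.
Initial effective stress: σ'_0 = σ_v − u = 68.645 − 37.769 = 30.876 kPa.
Final effective stress: σ'_f = σ'_0 + Δσ = 30.876 + 96.1 = 126.98 kPa.
Normally consolidated clay, so the full stress increment lies on the virgin compression line:
S_c = C_c·H/(1+e₀)·log₁₀(σ'_f/σ'_0) = 0.45×2.3/(1+1.1)×log₁₀(126.98/30.876)
    = 0.49286 × 0.61411 = 0.3027 m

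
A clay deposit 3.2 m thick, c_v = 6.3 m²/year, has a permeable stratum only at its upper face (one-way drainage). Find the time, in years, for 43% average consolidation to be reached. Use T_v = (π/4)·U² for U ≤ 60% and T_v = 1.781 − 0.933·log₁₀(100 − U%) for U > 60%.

t ≈ 0.236 years

Drainage path length: H_d = H = 3.2 m (single drainage).
U ≤ 60%: T_v = (π/4)·U² = (π/4)×0.43² = 0.14522.
t = T_v·H_d²/c_v = 0.14522×3.2²/6.3 = 0.236 years.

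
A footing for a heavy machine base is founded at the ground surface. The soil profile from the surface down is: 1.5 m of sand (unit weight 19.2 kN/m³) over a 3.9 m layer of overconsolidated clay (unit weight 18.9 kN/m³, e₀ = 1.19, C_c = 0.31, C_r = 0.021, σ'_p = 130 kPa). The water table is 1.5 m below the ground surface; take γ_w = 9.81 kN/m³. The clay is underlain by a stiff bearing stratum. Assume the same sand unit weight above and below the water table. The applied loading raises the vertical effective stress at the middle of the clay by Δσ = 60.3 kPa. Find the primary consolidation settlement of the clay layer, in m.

Mid-depth of clay below the ground surface: z = 1.5 + 3.9/2 = 3.45 m.
Total vertical stress at mid-clay: σ_v = 19.2×1.5 + 18.9×1.95 = 65.655 kPa.
Pore pressure: u = 9.81×(3.45 − 1.5) = 19.13 kPa.
Initial effective stress: σ'_0 = σ_v − u = 65.655 − 19.13 = 46.525 kPa.
Final effective stress: σ'_f = 46.525 + 60.3 = 106.82 kPa.
σ'_f = 106.82 ≤ σ'_p = 130 kPa, so the clay remains overconsolidated and only the recompression index applies:
S_c = C_r·H/(1+e₀)·log₁₀(σ'_f/σ'_0) = 0.021×3.9/2.19×log₁₀(106.82/46.525)
    = 0.037397 × 0.36097 = 0.0135 m

S_c ≈ 0.0135 m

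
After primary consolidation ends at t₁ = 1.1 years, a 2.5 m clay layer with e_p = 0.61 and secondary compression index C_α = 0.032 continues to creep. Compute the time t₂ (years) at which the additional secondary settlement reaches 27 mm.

t₂ ≈ 3.84 years

S_s = C_α·H/(1+e_p)·log₁₀(t₂/t₁) ⇒ log₁₀(t₂/t₁) = S_s·(1+e_p)/(C_α·H).
log₁₀(t₂/t₁) = 0.027 × (1+0.61) / (0.032×2.5) = 0.5434
t₂ = t₁ × 10^0.5434 = 1.1 × 3.494 = 3.844 years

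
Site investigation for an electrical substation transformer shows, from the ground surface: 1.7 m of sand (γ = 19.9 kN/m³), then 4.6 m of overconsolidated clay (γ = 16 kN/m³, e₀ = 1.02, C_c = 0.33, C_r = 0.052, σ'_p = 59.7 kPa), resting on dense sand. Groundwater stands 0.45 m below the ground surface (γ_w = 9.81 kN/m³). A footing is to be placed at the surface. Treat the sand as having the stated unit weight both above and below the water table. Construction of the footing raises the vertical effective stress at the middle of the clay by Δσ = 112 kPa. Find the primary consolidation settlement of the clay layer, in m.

S_c ≈ 0.322 m

Mid-depth of clay below the ground surface: z = 1.7 + 4.6/2 = 4 m.
Total vertical stress at mid-clay: σ_v = 19.9×1.7 + 16×2.3 = 70.63 kPa.
Pore pressure: u = 9.81×(4 − 0.45) = 34.825 kPa.
Initial effective stress: σ'_0 = σ_v − u = 70.63 − 34.825 = 35.805 kPa.
Final effective stress: σ'_f = 35.805 + 112 = 147.81 kPa.
σ'_f = 147.81 > σ'_p = 59.7 kPa, so the stress path crosses the preconsolidation pressure — recompression up to σ'_p, then virgin compression beyond:
S_c = H/(1+e₀)·[C_r·log₁₀(σ'_p/σ'_0) + C_c·log₁₀(σ'_f/σ'_p)]
    = 4.6/2.02 × [0.052×log₁₀(59.7/35.805) + 0.33×log₁₀(147.81/59.7)]
    = 2.2772 × [0.011546 + 0.12993] = 0.3222 m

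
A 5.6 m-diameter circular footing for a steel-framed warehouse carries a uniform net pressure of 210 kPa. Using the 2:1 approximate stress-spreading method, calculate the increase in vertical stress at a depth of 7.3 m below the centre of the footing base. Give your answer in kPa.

By the 2:1 method the load spreads at 1 horizontal : 2 vertical, so at depth z the loaded area has grown by z in each plan dimension:
Δσ ≈ qD²/(D+z)² = 210×5.6²/(5.6+7.3)² = 39.575 kPa

Δσ_z ≈ 39.6 kPa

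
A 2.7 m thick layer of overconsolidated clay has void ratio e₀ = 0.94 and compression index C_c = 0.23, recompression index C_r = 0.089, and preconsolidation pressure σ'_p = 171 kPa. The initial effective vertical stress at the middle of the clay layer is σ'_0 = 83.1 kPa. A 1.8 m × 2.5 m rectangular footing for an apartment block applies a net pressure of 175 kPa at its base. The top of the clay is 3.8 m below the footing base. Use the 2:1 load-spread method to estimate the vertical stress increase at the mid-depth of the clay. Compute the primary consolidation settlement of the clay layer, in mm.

Mid-depth of clay below the footing base: z = 3.8 + 2.7/2 = 5.15 m.
Stress increase at mid-clay by the 2:1 spreading method:
Δσ = qBL/((B+z)(L+z)) = 175×1.8×2.5/((1.8+5.15)(2.5+5.15)) = 14.812 kPa
Final effective stress: σ'_f = 83.1 + 14.812 = 97.912 kPa.
σ'_f = 97.912 ≤ σ'_p = 171 kPa, so the clay remains overconsolidated and only the recompression index applies:
S_c = C_r·H/(1+e₀)·log₁₀(σ'_f/σ'_0) = 0.089×2.7/1.94×log₁₀(97.912/83.1)
    = 0.12387 × 0.071235 = 0.008824 m

S_c ≈ 8.82 mm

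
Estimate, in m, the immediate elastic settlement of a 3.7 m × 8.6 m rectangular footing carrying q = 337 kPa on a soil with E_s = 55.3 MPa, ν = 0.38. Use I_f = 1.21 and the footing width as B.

S_e ≈ 0.0233 m

Immediate (elastic) settlement: S_e = q·B·(1−ν²)/E_s · I_f.
E_s = 55.3 MPa = 55300 kPa.
S_e = 337 × 3.7 × (1 − 0.38²) / 55300 × 1.21
    = 337 × 3.7 × 0.8556 / 55300 × 1.21
    = 0.02334 m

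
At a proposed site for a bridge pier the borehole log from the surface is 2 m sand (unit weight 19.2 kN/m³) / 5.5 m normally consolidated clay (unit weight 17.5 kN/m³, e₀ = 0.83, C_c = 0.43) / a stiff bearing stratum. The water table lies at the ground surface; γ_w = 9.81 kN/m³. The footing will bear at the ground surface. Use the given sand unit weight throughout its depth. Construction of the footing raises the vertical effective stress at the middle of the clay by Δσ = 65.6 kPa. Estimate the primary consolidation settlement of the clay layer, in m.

Mid-depth of clay below the ground surface: z = 2 + 5.5/2 = 4.75 m.
Total vertical stress at mid-clay: σ_v = 19.2×2 + 17.5×2.75 = 86.525 kPa.
Pore pressure: u = 9.81×(4.75 − 0) = 46.598 kPa.
Initial effective stress: σ'_0 = σ_v − u = 86.525 − 46.598 = 39.927 kPa.
Final effective stress: σ'_f = σ'_0 + Δσ = 39.927 + 65.6 = 105.53 kPa.
Normally consolidated clay, so the full stress increment lies on the virgin compression line:
S_c = C_c·H/(1+e₀)·log₁₀(σ'_f/σ'_0) = 0.43×5.5/(1+0.83)×log₁₀(105.53/39.927)
    = 1.2923 × 0.42211 = 0.5455 m

S_c ≈ 0.545 m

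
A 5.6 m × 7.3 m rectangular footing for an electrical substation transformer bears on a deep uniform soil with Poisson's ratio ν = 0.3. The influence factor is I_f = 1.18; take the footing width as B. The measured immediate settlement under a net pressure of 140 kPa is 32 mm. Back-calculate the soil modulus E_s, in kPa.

E_s ≈ 26300 kPa

S_e = q·B·(1−ν²)/E_s · I_f  ⇒  E_s = q·B·(1−ν²)·I_f / S_e.
E_s = 140 × 5.6 × 0.91 × 1.18 / 0.032 = 26310 kPa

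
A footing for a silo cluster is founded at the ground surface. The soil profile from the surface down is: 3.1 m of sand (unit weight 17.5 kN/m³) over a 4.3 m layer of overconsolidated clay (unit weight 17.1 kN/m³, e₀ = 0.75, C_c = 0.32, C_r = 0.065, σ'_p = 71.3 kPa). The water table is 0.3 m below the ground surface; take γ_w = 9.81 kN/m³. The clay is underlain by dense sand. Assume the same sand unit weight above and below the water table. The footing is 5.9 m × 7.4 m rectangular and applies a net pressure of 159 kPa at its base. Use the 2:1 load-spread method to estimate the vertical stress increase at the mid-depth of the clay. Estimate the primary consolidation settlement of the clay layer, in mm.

Mid-depth of clay below the ground surface: z = 3.1 + 4.3/2 = 5.25 m.
Total vertical stress at mid-clay: σ_v = 17.5×3.1 + 17.1×2.15 = 91.015 kPa.
Pore pressure: u = 9.81×(5.25 − 0.3) = 48.56 kPa.
Initial effective stress: σ'_0 = σ_v − u = 91.015 − 48.56 = 42.455 kPa.
Stress increase at mid-clay by the 2:1 spreading method:
Δσ = qBL/((B+z)(L+z)) = 159×5.9×7.4/((5.9+5.25)(7.4+5.25)) = 49.217 kPa
Final effective stress: σ'_f = 42.455 + 49.217 = 91.672 kPa.
σ'_f = 91.672 > σ'_p = 71.3 kPa, so the stress path crosses the preconsolidation pressure — recompression up to σ'_p, then virgin compression beyond:
S_c = H/(1+e₀)·[C_r·log₁₀(σ'_p/σ'_0) + C_c·log₁₀(σ'_f/σ'_p)]
    = 4.3/1.75 × [0.065×log₁₀(71.3/42.455) + 0.32×log₁₀(91.672/71.3)]
    = 2.4571 × [0.014635 + 0.034927] = 0.1218 m

S_c ≈ 122 mm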